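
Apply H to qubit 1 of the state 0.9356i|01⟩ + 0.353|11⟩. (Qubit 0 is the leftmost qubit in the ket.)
0.6616i|00⟩ - 0.6616i|01⟩ + 0.2496|10⟩ - 0.2496|11⟩

H on qubit 1 mixes each pair of kets that differ only in qubit 1: amplitudes (a, b) of (|…0…⟩, |…1…⟩) become ((a + b)/√2, (a − b)/√2). Kets absent from the input have amplitude 0.
(|00⟩, |01⟩): (a, b) = (0, 0.9356i) → (0.6616i, -0.6616i)
(|10⟩, |11⟩): (a, b) = (0, 0.353) → (0.2496, -0.2496)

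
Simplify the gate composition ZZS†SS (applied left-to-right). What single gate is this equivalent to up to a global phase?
S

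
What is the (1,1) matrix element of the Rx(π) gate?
0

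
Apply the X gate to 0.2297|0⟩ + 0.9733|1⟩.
0.9733|0⟩ + 0.2297|1⟩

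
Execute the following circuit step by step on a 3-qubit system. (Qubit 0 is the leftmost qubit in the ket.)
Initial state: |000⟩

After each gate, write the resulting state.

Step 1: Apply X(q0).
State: |100⟩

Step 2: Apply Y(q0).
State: -i|000⟩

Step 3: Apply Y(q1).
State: |010⟩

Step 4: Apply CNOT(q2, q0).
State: |010⟩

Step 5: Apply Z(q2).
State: |010⟩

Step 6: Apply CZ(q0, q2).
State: |010⟩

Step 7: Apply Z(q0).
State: |010⟩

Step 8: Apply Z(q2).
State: |010⟩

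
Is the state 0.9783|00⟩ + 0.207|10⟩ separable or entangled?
Separable

Writing the state as a|00⟩ + b|01⟩ + c|10⟩ + d|11⟩, it is a product state iff ad − bc = 0.
Here (a, b, c, d) = (0.9783, 0, 0.207, 0): ad − bc = (0.9783)(0) − (0)(0.207) = 0, so the state is separable.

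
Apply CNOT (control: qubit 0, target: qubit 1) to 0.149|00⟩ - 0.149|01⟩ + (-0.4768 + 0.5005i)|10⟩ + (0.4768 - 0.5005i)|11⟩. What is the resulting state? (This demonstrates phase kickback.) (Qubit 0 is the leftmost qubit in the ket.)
0.149|00⟩ - 0.149|01⟩ + (0.4768 - 0.5005i)|10⟩ + (-0.4768 + 0.5005i)|11⟩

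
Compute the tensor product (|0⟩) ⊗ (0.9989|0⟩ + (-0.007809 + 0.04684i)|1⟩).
0.9989|00⟩ + (-0.007809 + 0.04684i)|01⟩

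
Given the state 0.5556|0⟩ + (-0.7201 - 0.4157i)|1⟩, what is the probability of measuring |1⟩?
0.6914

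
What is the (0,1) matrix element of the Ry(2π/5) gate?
-0.5878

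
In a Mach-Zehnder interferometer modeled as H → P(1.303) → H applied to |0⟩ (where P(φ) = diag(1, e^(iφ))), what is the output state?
(0.6323 + 0.4822i)|0⟩ + (0.3677 - 0.4822i)|1⟩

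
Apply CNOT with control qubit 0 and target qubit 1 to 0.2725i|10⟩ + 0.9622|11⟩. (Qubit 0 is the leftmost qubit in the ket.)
0.9622|10⟩ + 0.2725i|11⟩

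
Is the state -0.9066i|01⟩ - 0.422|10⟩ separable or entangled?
Entangled

Writing the state as a|00⟩ + b|01⟩ + c|10⟩ + d|11⟩, it is a product state iff ad − bc = 0.
Here (a, b, c, d) = (0, -0.9066i, -0.422, 0): ad − bc = (0)(0) − (-0.9066i)(-0.422) = -0.3826i ≠ 0, so the state is entangled.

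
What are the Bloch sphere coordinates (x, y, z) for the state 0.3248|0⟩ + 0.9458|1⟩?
(0.6144, 0, -0.789)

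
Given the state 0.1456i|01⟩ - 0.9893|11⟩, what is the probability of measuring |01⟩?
0.0212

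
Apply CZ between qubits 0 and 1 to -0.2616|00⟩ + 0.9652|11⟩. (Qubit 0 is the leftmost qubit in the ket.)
-0.2616|00⟩ - 0.9652|11⟩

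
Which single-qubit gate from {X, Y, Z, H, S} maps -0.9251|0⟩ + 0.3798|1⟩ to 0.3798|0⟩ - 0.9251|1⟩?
X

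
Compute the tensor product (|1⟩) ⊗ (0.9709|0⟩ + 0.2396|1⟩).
0.9709|10⟩ + 0.2396|11⟩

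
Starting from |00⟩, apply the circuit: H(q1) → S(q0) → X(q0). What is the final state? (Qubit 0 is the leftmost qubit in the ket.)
1/√2|10⟩ + 1/√2|11⟩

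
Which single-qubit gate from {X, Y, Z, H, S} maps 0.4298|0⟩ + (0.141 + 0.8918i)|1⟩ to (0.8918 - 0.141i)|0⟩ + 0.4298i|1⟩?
Y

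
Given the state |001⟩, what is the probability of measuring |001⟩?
1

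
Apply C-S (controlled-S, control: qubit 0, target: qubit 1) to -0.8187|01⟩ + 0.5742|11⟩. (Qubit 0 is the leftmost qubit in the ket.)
-0.8187|01⟩ + 0.5742i|11⟩

C-S leaves the control-|0⟩ kets |00⟩, |01⟩ unchanged and applies S to qubit 1 on the control-|1⟩ pair (|10⟩, |11⟩).
S = [[1, 0], [0, i]].
With a = amp(|10⟩) = 0 and b = amp(|11⟩) = 0.5742:
new amp(|10⟩) = (1)·a = 0
new amp(|11⟩) = (i)·b = 0.5742i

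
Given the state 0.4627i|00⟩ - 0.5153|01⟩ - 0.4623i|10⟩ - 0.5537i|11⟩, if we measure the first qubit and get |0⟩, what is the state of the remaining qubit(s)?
0.6681i|0⟩ - 0.7441|1⟩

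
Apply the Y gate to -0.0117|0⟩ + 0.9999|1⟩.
-0.9999i|0⟩ - 0.0117i|1⟩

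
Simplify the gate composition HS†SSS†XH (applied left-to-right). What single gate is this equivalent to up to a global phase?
Z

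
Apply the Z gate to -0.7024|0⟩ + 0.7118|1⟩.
-0.7024|0⟩ - 0.7118|1⟩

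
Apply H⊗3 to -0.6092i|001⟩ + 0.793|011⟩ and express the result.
(0.2804 - 0.2154i)|000⟩ + (-0.2804 + 0.2154i)|001⟩ + (-0.2804 - 0.2154i)|010⟩ + (0.2804 + 0.2154i)|011⟩ + (0.2804 - 0.2154i)|100⟩ + (-0.2804 + 0.2154i)|101⟩ + (-0.2804 - 0.2154i)|110⟩ + (0.2804 + 0.2154i)|111⟩

H⊗3 gives amp(|y⟩) = (1/2√2) Σ_x (−1)^(x·y) amp(|x⟩), where x·y is the number of positions in which both x and y have a 1.
|000⟩: (-0.6092i + 0.793)/(2√2) = (0.2804 - 0.2154i)
|001⟩: (0.6092i - 0.793)/(2√2) = (-0.2804 + 0.2154i)
|010⟩: (-0.6092i - 0.793)/(2√2) = (-0.2804 - 0.2154i)
|011⟩: (0.6092i + 0.793)/(2√2) = (0.2804 + 0.2154i)
|100⟩: (-0.6092i + 0.793)/(2√2) = (0.2804 - 0.2154i)
|101⟩: (0.6092i - 0.793)/(2√2) = (-0.2804 + 0.2154i)
|110⟩: (-0.6092i - 0.793)/(2√2) = (-0.2804 - 0.2154i)
|111⟩: (0.6092i + 0.793)/(2√2) = (0.2804 + 0.2154i)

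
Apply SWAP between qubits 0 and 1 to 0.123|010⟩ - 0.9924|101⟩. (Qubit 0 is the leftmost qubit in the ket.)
-0.9924|011⟩ + 0.123|100⟩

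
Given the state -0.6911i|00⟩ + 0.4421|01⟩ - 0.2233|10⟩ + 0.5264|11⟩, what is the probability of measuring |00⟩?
0.4776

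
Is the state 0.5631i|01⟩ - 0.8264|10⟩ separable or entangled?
Entangled

Writing the state as a|00⟩ + b|01⟩ + c|10⟩ + d|11⟩, it is a product state iff ad − bc = 0.
Here (a, b, c, d) = (0, 0.5631i, -0.8264, 0): ad − bc = (0)(0) − (0.5631i)(-0.8264) = 0.4653i ≠ 0, so the state is entangled.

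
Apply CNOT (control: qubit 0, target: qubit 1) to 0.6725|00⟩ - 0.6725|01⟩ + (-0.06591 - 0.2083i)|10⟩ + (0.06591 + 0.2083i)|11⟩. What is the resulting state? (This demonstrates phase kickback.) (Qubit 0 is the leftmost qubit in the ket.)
0.6725|00⟩ - 0.6725|01⟩ + (0.06591 + 0.2083i)|10⟩ + (-0.06591 - 0.2083i)|11⟩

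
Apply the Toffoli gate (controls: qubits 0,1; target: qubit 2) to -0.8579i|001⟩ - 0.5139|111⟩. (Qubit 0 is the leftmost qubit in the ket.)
-0.8579i|001⟩ - 0.5139|110⟩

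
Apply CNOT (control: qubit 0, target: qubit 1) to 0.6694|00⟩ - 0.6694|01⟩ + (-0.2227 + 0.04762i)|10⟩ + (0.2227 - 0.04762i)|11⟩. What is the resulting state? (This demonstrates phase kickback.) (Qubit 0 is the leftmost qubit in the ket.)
0.6694|00⟩ - 0.6694|01⟩ + (0.2227 - 0.04762i)|10⟩ + (-0.2227 + 0.04762i)|11⟩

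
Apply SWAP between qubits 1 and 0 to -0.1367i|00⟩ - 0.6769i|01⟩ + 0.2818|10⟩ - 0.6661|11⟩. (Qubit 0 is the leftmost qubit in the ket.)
-0.1367i|00⟩ + 0.2818|01⟩ - 0.6769i|10⟩ - 0.6661|11⟩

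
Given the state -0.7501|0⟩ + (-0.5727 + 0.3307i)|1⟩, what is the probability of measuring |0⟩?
0.5627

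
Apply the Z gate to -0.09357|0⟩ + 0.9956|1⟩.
-0.09357|0⟩ - 0.9956|1⟩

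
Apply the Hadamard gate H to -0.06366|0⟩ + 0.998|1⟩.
0.6607|0⟩ - 0.7507|1⟩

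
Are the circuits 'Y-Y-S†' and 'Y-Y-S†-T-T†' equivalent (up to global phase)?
Yes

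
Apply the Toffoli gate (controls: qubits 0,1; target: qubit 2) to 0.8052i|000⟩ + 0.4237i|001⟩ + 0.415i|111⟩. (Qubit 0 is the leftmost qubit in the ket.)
0.8052i|000⟩ + 0.4237i|001⟩ + 0.415i|110⟩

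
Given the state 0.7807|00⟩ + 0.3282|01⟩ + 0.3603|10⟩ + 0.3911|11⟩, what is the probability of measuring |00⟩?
0.6095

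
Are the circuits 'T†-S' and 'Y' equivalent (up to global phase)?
No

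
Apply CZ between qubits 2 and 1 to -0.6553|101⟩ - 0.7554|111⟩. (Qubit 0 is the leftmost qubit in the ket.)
-0.6553|101⟩ + 0.7554|111⟩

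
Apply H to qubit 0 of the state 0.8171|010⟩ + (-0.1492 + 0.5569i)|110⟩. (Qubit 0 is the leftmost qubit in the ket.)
(0.4723 + 0.3938i)|010⟩ + (0.6833 - 0.3938i)|110⟩

H on qubit 0 mixes each pair of kets that differ only in qubit 0: amplitudes (a, b) of (|…0…⟩, |…1…⟩) become ((a + b)/√2, (a − b)/√2). Kets absent from the input have amplitude 0.
(|010⟩, |110⟩): (a, b) = (0.8171, (-0.1492 + 0.5569i)) → ((0.4723 + 0.3938i), (0.6833 - 0.3938i))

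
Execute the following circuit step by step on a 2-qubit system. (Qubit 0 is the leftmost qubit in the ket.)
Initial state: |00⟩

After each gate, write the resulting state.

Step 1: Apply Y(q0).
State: i|10⟩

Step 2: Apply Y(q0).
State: |00⟩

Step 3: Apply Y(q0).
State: i|10⟩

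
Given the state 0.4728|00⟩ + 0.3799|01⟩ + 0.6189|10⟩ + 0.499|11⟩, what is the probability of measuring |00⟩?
0.2235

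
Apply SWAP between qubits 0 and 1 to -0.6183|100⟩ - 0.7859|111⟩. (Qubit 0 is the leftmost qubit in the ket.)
-0.6183|010⟩ - 0.7859|111⟩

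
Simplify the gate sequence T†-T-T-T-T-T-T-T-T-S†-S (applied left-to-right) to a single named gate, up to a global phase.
T†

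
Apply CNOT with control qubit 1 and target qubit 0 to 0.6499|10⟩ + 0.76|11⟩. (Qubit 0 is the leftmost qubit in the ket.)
0.76|01⟩ + 0.6499|10⟩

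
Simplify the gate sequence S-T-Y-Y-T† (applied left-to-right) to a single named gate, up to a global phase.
S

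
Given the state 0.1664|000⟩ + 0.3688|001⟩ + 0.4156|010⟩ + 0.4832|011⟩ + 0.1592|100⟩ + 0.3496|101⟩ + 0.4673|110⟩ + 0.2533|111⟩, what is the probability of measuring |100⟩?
0.02534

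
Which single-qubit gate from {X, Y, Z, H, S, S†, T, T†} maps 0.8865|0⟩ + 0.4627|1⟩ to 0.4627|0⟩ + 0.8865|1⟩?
X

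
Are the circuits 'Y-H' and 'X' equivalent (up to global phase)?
No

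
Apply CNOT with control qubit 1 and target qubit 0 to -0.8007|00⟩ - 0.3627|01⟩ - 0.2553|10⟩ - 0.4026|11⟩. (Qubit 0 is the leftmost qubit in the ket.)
-0.8007|00⟩ - 0.4026|01⟩ - 0.2553|10⟩ - 0.3627|11⟩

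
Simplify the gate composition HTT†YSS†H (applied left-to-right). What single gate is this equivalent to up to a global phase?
Y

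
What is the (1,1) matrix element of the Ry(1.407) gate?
0.7626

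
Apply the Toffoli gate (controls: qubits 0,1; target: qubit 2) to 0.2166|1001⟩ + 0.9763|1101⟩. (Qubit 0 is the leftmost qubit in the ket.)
0.2166|1001⟩ + 0.9763|1111⟩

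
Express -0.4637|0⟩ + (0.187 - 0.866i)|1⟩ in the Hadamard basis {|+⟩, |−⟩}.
(-0.1957 - 0.6124i)|+⟩ + (-0.4601 + 0.6124i)|−⟩

With |ψ⟩ = α|0⟩ + β|1⟩, the Hadamard-basis coefficients are ⟨+|ψ⟩ = (α + β)/√2 and ⟨−|ψ⟩ = (α − β)/√2.
Here α = -0.4637, β = (0.187 - 0.866i): (α + β)/√2 = (-0.1957 - 0.6124i), (α − β)/√2 = (-0.4601 + 0.6124i).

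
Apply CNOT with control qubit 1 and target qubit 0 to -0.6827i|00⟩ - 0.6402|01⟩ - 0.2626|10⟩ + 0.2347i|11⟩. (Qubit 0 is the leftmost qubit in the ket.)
-0.6827i|00⟩ + 0.2347i|01⟩ - 0.2626|10⟩ - 0.6402|11⟩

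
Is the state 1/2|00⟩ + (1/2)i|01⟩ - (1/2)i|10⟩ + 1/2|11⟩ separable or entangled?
Separable

Writing the state as a|00⟩ + b|01⟩ + c|10⟩ + d|11⟩, it is a product state iff ad − bc = 0.
Here (a, b, c, d) = (1/2, (1/2)i, -(1/2)i, 1/2): ad − bc = (1/2)(1/2) − ((1/2)i)(-(1/2)i) = 0, so the state is separable.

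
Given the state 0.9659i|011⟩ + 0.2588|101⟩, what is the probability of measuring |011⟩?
0.933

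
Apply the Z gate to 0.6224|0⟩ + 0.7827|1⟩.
0.6224|0⟩ - 0.7827|1⟩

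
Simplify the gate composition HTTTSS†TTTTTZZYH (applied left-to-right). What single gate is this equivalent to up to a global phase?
Y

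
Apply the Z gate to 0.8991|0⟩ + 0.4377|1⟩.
0.8991|0⟩ - 0.4377|1⟩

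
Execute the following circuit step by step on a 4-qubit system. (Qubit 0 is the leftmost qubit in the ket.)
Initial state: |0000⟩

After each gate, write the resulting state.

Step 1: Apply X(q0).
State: |1000⟩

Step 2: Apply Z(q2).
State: |1000⟩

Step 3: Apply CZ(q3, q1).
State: |1000⟩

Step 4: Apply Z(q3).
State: |1000⟩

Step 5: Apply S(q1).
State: |1000⟩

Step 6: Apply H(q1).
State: 1/√2|1000⟩ + 1/√2|1100⟩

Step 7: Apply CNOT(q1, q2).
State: 1/√2|1000⟩ + 1/√2|1110⟩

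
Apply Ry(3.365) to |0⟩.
-0.1115|0⟩ + 0.9938|1⟩

Ry(3.365) = [[cos(θ/2), −sin(θ/2)], [sin(θ/2), cos(θ/2)]]; θ = 3.365, cos(θ/2) ≈ -0.111472, sin(θ/2) ≈ 0.993768.
With a = amp(|0⟩) = 1 and b = amp(|1⟩) = 0:
new amp(|0⟩) = (-0.111472)·a + (-0.993768)·b = -0.1115
new amp(|1⟩) = (0.993768)·a + (-0.111472)·b = 0.9938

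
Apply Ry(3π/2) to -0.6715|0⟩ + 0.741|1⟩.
-0.04914|0⟩ - 0.9988|1⟩

Ry(3π/2) = [[cos(θ/2), −sin(θ/2)], [sin(θ/2), cos(θ/2)]]; θ = 3π/2, cos(θ/2) ≈ -0.707107, sin(θ/2) ≈ 0.707107.
With a = amp(|0⟩) = -0.6715 and b = amp(|1⟩) = 0.741:
new amp(|0⟩) = (-0.707107)·a + (-0.707107)·b = -0.04914
new amp(|1⟩) = (0.707107)·a + (-0.707107)·b = -0.9988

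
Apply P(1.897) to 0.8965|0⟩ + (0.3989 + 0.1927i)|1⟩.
0.8965|0⟩ + (-0.3104 + 0.3161i)|1⟩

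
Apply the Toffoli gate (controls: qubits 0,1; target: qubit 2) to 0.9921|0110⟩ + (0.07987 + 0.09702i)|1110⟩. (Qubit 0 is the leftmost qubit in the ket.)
0.9921|0110⟩ + (0.07987 + 0.09702i)|1100⟩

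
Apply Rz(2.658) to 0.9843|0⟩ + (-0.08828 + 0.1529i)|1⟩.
(0.2357 - 0.9557i)|0⟩ + (-0.1696 - 0.0491i)|1⟩

Rz(2.658) = [[e^(−iθ/2), 0], [0, e^(iθ/2)]] with e^(±iθ/2) = cos(θ/2) ± i·sin(θ/2); θ = 2.658, cos(θ/2) ≈ 0.239447, sin(θ/2) ≈ 0.970909.
With a = amp(|0⟩) = 0.9843 and b = amp(|1⟩) = (-0.08828 + 0.1529i):
new amp(|0⟩) = (0.239447 - 0.970909i)·a = (0.2357 - 0.9557i)
new amp(|1⟩) = (0.239447 + 0.970909i)·b = (-0.1696 - 0.0491i)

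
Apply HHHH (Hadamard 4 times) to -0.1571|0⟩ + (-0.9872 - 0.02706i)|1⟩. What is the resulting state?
-0.1571|0⟩ + (-0.9872 - 0.02706i)|1⟩

H² = I, so an even number of Hadamards cancels: H^4 = I and the state is unchanged.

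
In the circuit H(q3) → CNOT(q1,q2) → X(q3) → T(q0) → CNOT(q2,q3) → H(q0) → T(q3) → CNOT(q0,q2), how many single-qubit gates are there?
5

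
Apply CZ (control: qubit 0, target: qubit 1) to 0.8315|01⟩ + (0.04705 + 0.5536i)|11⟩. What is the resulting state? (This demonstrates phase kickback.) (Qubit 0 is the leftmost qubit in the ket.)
0.8315|01⟩ + (-0.04705 - 0.5536i)|11⟩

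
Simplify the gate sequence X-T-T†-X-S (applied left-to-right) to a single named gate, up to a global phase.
S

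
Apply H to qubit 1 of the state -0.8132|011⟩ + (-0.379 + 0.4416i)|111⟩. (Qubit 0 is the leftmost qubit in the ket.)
-0.575|001⟩ + 0.575|011⟩ + (-0.268 + 0.3123i)|101⟩ + (0.268 - 0.3123i)|111⟩

H on qubit 1 mixes each pair of kets that differ only in qubit 1: amplitudes (a, b) of (|…0…⟩, |…1…⟩) become ((a + b)/√2, (a − b)/√2). Kets absent from the input have amplitude 0.
(|001⟩, |011⟩): (a, b) = (0, -0.8132) → (-0.575, 0.575)
(|101⟩, |111⟩): (a, b) = (0, (-0.379 + 0.4416i)) → ((-0.268 + 0.3123i), (0.268 - 0.3123i))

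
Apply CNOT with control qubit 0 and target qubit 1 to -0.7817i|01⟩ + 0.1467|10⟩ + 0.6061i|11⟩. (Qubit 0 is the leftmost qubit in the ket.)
-0.7817i|01⟩ + 0.6061i|10⟩ + 0.1467|11⟩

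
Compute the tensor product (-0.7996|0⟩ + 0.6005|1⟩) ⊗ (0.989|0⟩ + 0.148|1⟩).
-0.7908|00⟩ - 0.1183|01⟩ + 0.5939|10⟩ + 0.08887|11⟩

amp(|b₁b₂…⟩) = product of the factor amplitudes for bits b₁, b₂, …; only kets whose every factor amplitude is nonzero survive.
|00⟩: (-0.7996)(0.989) = -0.7908
|01⟩: (-0.7996)(0.148) = -0.1183
|10⟩: (0.6005)(0.989) = 0.5939
|11⟩: (0.6005)(0.148) = 0.08887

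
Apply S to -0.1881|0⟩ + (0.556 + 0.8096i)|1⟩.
-0.1881|0⟩ + (-0.8096 + 0.556i)|1⟩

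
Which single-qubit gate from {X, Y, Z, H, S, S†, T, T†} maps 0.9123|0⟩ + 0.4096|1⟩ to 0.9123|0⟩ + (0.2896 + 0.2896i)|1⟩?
T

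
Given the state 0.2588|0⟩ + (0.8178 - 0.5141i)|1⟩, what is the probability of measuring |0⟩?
0.06698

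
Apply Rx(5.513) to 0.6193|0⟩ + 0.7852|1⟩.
(-0.5739 - 0.295i)|0⟩ + (-0.7277 - 0.2326i)|1⟩

Rx(5.513) = [[cos(θ/2), −i·sin(θ/2)], [−i·sin(θ/2), cos(θ/2)]]; θ = 5.513, cos(θ/2) ≈ -0.926764, sin(θ/2) ≈ 0.375645.
With a = amp(|0⟩) = 0.6193 and b = amp(|1⟩) = 0.7852:
new amp(|0⟩) = (-0.926764)·a + (-0.375645i)·b = (-0.5739 - 0.295i)
new amp(|1⟩) = (-0.375645i)·a + (-0.926764)·b = (-0.7277 - 0.2326i)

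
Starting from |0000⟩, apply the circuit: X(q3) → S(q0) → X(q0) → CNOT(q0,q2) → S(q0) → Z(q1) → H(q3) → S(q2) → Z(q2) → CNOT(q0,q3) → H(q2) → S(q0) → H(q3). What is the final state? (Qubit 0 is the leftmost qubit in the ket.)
-(1/√2)i|1001⟩ + (1/√2)i|1011⟩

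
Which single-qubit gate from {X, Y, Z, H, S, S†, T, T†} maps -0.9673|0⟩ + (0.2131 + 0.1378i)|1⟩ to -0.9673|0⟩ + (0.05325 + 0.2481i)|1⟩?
T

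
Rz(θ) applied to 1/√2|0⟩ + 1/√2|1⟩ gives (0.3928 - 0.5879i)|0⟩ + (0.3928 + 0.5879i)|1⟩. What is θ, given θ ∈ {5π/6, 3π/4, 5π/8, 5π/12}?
5π/8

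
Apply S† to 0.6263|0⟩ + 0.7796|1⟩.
0.6263|0⟩ - 0.7796i|1⟩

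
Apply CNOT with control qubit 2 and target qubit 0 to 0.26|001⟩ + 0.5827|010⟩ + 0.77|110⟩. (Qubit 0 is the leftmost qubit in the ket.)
0.5827|010⟩ + 0.26|101⟩ + 0.77|110⟩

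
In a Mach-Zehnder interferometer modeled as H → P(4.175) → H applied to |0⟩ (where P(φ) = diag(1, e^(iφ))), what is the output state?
(0.2441 - 0.4295i)|0⟩ + (0.7559 + 0.4295i)|1⟩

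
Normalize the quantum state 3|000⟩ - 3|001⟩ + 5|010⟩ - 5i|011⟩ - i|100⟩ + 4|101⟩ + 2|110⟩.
0.318|000⟩ - 0.318|001⟩ + 0.53|010⟩ - 0.53i|011⟩ - 0.106i|100⟩ + 0.424|101⟩ + 0.212|110⟩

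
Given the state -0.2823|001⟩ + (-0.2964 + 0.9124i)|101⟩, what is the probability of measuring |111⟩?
0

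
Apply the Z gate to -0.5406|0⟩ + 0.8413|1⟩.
-0.5406|0⟩ - 0.8413|1⟩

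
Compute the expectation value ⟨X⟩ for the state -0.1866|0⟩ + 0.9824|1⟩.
-0.3666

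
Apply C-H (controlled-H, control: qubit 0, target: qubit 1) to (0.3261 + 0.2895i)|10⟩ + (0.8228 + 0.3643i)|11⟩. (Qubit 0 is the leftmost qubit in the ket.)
(0.8124 + 0.4623i)|10⟩ + (-0.3512 - 0.05289i)|11⟩

C-H leaves the control-|0⟩ kets |00⟩, |01⟩ unchanged and applies H to qubit 1 on the control-|1⟩ pair (|10⟩, |11⟩).
H = [[1/√2, 1/√2], [1/√2, -1/√2]].
With a = amp(|10⟩) = (0.3261 + 0.2895i) and b = amp(|11⟩) = (0.8228 + 0.3643i):
new amp(|10⟩) = (1/√2)·a + (1/√2)·b = (0.8124 + 0.4623i)
new amp(|11⟩) = (1/√2)·a + (-1/√2)·b = (-0.3512 - 0.05289i)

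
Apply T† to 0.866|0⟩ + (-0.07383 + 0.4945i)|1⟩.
0.866|0⟩ + (0.2975 + 0.4019i)|1⟩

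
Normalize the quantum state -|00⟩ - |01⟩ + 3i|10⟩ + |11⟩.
-0.2887|00⟩ - 0.2887|01⟩ + 0.866i|10⟩ + 0.2887|11⟩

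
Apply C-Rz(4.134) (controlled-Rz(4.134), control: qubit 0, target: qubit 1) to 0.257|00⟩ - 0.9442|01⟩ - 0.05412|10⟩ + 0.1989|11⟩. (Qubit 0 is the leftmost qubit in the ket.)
0.257|00⟩ - 0.9442|01⟩ + (0.02577 + 0.04759i)|10⟩ + (-0.09469 + 0.1749i)|11⟩

C-Rz(4.134) leaves the control-|0⟩ kets |00⟩, |01⟩ unchanged and applies Rz(4.134) to qubit 1 on the control-|1⟩ pair (|10⟩, |11⟩).
Rz(4.134) = [[e^(−iθ/2), 0], [0, e^(iθ/2)]] with e^(±iθ/2) = cos(θ/2) ± i·sin(θ/2); θ = 4.134, cos(θ/2) ≈ -0.476091, sin(θ/2) ≈ 0.879396.
With a = amp(|10⟩) = -0.05412 and b = amp(|11⟩) = 0.1989:
new amp(|10⟩) = (-0.476091 - 0.879396i)·a = (0.02577 + 0.04759i)
new amp(|11⟩) = (-0.476091 + 0.879396i)·b = (-0.09469 + 0.1749i)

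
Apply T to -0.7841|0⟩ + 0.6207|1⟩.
-0.7841|0⟩ + (0.4389 + 0.4389i)|1⟩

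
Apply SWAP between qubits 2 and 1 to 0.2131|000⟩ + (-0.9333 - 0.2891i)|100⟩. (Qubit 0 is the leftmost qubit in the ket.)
0.2131|000⟩ + (-0.9333 - 0.2891i)|100⟩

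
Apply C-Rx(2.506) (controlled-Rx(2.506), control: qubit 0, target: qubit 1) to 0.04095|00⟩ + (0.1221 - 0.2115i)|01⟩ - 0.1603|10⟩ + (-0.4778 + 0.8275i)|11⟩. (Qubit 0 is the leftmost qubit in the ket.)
0.04095|00⟩ + (0.1221 - 0.2115i)|01⟩ + (0.736 + 0.4539i)|10⟩ + (-0.1493 + 0.4108i)|11⟩

C-Rx(2.506) leaves the control-|0⟩ kets |00⟩, |01⟩ unchanged and applies Rx(2.506) to qubit 1 on the control-|1⟩ pair (|10⟩, |11⟩).
Rx(2.506) = [[cos(θ/2), −i·sin(θ/2)], [−i·sin(θ/2), cos(θ/2)]]; θ = 2.506, cos(θ/2) ≈ 0.312474, sin(θ/2) ≈ 0.949926.
With a = amp(|10⟩) = -0.1603 and b = amp(|11⟩) = (-0.4778 + 0.8275i):
new amp(|10⟩) = (0.312474)·a + (-0.949926i)·b = (0.736 + 0.4539i)
new amp(|11⟩) = (-0.949926i)·a + (0.312474)·b = (-0.1493 + 0.4108i)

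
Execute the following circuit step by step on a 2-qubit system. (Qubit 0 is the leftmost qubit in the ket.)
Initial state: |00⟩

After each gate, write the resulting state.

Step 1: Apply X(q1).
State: |01⟩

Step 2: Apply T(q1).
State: (1/√2 + (1/√2)i)|01⟩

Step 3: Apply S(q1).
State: (-1/√2 + (1/√2)i)|01⟩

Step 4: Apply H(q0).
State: (-1/2 + (1/2)i)|01⟩ + (-1/2 + (1/2)i)|11⟩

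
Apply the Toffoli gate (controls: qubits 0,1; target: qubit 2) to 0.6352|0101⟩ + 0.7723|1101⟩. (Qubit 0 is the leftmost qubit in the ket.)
0.6352|0101⟩ + 0.7723|1111⟩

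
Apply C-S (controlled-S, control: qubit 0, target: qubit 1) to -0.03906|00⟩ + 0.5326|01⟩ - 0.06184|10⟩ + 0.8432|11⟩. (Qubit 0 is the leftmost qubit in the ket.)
-0.03906|00⟩ + 0.5326|01⟩ - 0.06184|10⟩ + 0.8432i|11⟩

C-S leaves the control-|0⟩ kets |00⟩, |01⟩ unchanged and applies S to qubit 1 on the control-|1⟩ pair (|10⟩, |11⟩).
S = [[1, 0], [0, i]].
With a = amp(|10⟩) = -0.06184 and b = amp(|11⟩) = 0.8432:
new amp(|10⟩) = (1)·a = -0.06184
new amp(|11⟩) = (i)·b = 0.8432i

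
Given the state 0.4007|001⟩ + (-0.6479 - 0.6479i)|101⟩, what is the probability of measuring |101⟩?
0.8395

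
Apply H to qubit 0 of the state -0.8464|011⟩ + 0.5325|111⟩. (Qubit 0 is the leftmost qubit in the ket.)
-0.222|011⟩ - 0.975|111⟩

H on qubit 0 mixes each pair of kets that differ only in qubit 0: amplitudes (a, b) of (|…0…⟩, |…1…⟩) become ((a + b)/√2, (a − b)/√2). Kets absent from the input have amplitude 0.
(|011⟩, |111⟩): (a, b) = (-0.8464, 0.5325) → (-0.222, -0.975)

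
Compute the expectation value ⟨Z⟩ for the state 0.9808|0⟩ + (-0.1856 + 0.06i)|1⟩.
0.9239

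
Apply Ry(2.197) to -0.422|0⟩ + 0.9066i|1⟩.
(-0.192 - 0.8074i)|0⟩ + (-0.3758 + 0.4124i)|1⟩

Ry(2.197) = [[cos(θ/2), −sin(θ/2)], [sin(θ/2), cos(θ/2)]]; θ = 2.197, cos(θ/2) ≈ 0.454932, sin(θ/2) ≈ 0.890526.
With a = amp(|0⟩) = -0.422 and b = amp(|1⟩) = 0.9066i:
new amp(|0⟩) = (0.454932)·a + (-0.890526)·b = (-0.192 - 0.8074i)
new amp(|1⟩) = (0.890526)·a + (0.454932)·b = (-0.3758 + 0.4124i)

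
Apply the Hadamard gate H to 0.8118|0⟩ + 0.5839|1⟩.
0.9869|0⟩ + 0.1611|1⟩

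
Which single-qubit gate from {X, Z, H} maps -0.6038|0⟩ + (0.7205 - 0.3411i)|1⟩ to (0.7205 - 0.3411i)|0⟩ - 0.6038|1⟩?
X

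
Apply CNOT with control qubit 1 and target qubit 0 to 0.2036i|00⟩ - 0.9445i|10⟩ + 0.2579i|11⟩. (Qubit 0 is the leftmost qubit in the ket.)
0.2036i|00⟩ + 0.2579i|01⟩ - 0.9445i|10⟩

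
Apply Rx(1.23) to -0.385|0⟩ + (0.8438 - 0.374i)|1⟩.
(-0.5302 - 0.4868i)|0⟩ + (0.6892 - 0.08334i)|1⟩

Rx(1.23) = [[cos(θ/2), −i·sin(θ/2)], [−i·sin(θ/2), cos(θ/2)]]; θ = 1.23, cos(θ/2) ≈ 0.816773, sin(θ/2) ≈ 0.576959.
With a = amp(|0⟩) = -0.385 and b = amp(|1⟩) = (0.8438 - 0.374i):
new amp(|0⟩) = (0.816773)·a + (-0.576959i)·b = (-0.5302 - 0.4868i)
new amp(|1⟩) = (-0.576959i)·a + (0.816773)·b = (0.6892 - 0.08334i)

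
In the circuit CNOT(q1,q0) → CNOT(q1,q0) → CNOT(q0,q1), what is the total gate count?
3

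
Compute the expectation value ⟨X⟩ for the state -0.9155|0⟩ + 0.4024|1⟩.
-0.7368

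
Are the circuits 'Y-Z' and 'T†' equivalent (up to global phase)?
No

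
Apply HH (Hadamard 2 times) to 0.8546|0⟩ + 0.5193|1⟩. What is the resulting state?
0.8546|0⟩ + 0.5193|1⟩

H² = I, so an even number of Hadamards cancels: H^2 = I and the state is unchanged.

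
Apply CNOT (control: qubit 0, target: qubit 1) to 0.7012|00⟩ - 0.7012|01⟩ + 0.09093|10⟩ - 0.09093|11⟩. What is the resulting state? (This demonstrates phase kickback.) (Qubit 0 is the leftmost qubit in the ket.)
0.7012|00⟩ - 0.7012|01⟩ - 0.09093|10⟩ + 0.09093|11⟩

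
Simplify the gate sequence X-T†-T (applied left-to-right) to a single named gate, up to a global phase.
X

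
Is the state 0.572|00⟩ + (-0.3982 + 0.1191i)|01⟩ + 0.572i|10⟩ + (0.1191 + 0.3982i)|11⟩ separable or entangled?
Entangled

Writing the state as a|00⟩ + b|01⟩ + c|10⟩ + d|11⟩, it is a product state iff ad − bc = 0.
Here (a, b, c, d) = (0.572, (-0.3982 + 0.1191i), 0.572i, (0.1191 + 0.3982i)): ad − bc = (0.572)(0.1191 + 0.3982i) − (-0.3982 + 0.1191i)(0.572i) = (0.1363 + 0.4555i) ≠ 0, so the state is entangled.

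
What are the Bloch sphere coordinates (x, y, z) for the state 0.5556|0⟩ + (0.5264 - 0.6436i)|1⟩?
(0.5849, -0.7152, -0.3826)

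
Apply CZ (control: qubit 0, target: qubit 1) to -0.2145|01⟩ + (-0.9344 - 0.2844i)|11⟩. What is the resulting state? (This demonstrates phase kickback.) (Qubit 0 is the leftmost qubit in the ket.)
-0.2145|01⟩ + (0.9344 + 0.2844i)|11⟩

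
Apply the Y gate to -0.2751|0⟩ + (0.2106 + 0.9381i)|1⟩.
(0.9381 - 0.2106i)|0⟩ - 0.2751i|1⟩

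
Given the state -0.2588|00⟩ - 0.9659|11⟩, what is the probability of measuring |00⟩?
0.06698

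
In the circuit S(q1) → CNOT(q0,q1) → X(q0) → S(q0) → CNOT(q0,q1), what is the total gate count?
5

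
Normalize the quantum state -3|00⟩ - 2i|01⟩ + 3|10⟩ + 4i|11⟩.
-0.4867|00⟩ - 0.3244i|01⟩ + 0.4867|10⟩ + 0.6489i|11⟩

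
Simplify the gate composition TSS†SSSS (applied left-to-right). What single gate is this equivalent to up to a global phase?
T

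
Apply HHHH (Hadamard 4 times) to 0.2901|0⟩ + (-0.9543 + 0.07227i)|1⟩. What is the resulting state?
0.2901|0⟩ + (-0.9543 + 0.07227i)|1⟩

H² = I, so an even number of Hadamards cancels: H^4 = I and the state is unchanged.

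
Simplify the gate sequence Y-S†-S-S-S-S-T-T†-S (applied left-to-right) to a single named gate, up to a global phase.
Y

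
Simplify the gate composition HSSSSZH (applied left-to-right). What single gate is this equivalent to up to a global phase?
X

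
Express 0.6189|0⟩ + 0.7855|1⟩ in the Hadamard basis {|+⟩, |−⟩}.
0.9931|+⟩ - 0.1178|−⟩

With |ψ⟩ = α|0⟩ + β|1⟩, the Hadamard-basis coefficients are ⟨+|ψ⟩ = (α + β)/√2 and ⟨−|ψ⟩ = (α − β)/√2.
Here α = 0.6189, β = 0.7855: (α + β)/√2 = 0.9931, (α − β)/√2 = -0.1178.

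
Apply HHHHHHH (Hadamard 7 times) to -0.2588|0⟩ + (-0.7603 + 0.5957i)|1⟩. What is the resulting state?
(-0.7206 + 0.4212i)|0⟩ + (0.3546 - 0.4212i)|1⟩

H² = I, so H^7 = H: a single Hadamard. With (a, b) = (-0.2588, (-0.7603 + 0.5957i)), H gives ((a + b)/√2, (a − b)/√2) = ((-0.7206 + 0.4212i), (0.3546 - 0.4212i)).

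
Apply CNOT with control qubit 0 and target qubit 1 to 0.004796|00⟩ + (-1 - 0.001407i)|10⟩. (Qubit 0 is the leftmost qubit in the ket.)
0.004796|00⟩ + (-1 - 0.001407i)|11⟩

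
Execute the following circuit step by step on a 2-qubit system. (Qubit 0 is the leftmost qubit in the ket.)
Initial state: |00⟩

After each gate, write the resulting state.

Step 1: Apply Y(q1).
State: i|01⟩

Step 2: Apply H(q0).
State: (1/√2)i|01⟩ + (1/√2)i|11⟩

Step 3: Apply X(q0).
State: (1/√2)i|01⟩ + (1/√2)i|11⟩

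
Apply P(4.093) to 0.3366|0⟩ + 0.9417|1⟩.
0.3366|0⟩ + (-0.5467 - 0.7668i)|1⟩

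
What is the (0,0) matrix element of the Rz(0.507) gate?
(0.968 - 0.2508i)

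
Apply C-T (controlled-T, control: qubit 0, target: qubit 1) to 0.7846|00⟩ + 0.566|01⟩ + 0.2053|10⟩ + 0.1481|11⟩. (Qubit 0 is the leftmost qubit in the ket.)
0.7846|00⟩ + 0.566|01⟩ + 0.2053|10⟩ + (0.1047 + 0.1047i)|11⟩

C-T leaves the control-|0⟩ kets |00⟩, |01⟩ unchanged and applies T to qubit 1 on the control-|1⟩ pair (|10⟩, |11⟩).
T = [[1, 0], [0, (1/√2 + (1/√2)i)]].
With a = amp(|10⟩) = 0.2053 and b = amp(|11⟩) = 0.1481:
new amp(|10⟩) = (1)·a = 0.2053
new amp(|11⟩) = (1/√2 + (1/√2)i)·b = (0.1047 + 0.1047i)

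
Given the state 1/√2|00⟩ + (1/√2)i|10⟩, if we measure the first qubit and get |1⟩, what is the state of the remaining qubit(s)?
i|0⟩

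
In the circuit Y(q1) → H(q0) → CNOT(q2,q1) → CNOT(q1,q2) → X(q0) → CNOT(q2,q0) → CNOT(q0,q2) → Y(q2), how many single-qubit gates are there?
4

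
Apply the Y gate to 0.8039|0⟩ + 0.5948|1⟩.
-0.5948i|0⟩ + 0.8039i|1⟩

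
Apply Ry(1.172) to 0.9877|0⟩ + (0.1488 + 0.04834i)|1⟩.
(0.7406 - 0.02673i)|0⟩ + (0.6702 + 0.04027i)|1⟩

Ry(1.172) = [[cos(θ/2), −sin(θ/2)], [sin(θ/2), cos(θ/2)]]; θ = 1.172, cos(θ/2) ≈ 0.833159, sin(θ/2) ≈ 0.553033.
With a = amp(|0⟩) = 0.9877 and b = amp(|1⟩) = (0.1488 + 0.04834i):
new amp(|0⟩) = (0.833159)·a + (-0.553033)·b = (0.7406 - 0.02673i)
new amp(|1⟩) = (0.553033)·a + (0.833159)·b = (0.6702 + 0.04027i)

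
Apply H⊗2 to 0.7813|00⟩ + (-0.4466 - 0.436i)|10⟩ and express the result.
(0.1674 - 0.218i)|00⟩ + (0.1674 - 0.218i)|01⟩ + (0.614 + 0.218i)|10⟩ + (0.614 + 0.218i)|11⟩

H⊗2 gives amp(|y⟩) = (1/2) Σ_x (−1)^(x·y) amp(|x⟩), where x·y is the number of positions in which both x and y have a 1.
|00⟩: (0.7813 + (-0.4466 - 0.436i))/2 = (0.1674 - 0.218i)
|01⟩: (0.7813 + (-0.4466 - 0.436i))/2 = (0.1674 - 0.218i)
|10⟩: (0.7813 - (-0.4466 - 0.436i))/2 = (0.614 + 0.218i)
|11⟩: (0.7813 - (-0.4466 - 0.436i))/2 = (0.614 + 0.218i)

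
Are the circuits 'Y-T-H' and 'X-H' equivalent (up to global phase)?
No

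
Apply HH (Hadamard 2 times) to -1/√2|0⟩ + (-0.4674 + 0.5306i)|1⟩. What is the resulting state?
-1/√2|0⟩ + (-0.4674 + 0.5306i)|1⟩

H² = I, so an even number of Hadamards cancels: H^2 = I and the state is unchanged.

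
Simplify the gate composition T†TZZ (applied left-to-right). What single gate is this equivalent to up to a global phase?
I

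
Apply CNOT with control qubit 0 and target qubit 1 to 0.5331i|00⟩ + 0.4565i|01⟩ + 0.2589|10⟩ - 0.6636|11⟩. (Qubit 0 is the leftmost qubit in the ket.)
0.5331i|00⟩ + 0.4565i|01⟩ - 0.6636|10⟩ + 0.2589|11⟩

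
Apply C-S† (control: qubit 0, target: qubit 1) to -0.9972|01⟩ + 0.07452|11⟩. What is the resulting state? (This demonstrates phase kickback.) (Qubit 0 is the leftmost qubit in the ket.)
-0.9972|01⟩ - 0.07452i|11⟩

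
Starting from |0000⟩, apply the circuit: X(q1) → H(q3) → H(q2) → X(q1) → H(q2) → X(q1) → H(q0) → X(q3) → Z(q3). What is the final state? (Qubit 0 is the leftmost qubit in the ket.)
1/2|0100⟩ - 1/2|0101⟩ + 1/2|1100⟩ - 1/2|1101⟩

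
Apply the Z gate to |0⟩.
|0⟩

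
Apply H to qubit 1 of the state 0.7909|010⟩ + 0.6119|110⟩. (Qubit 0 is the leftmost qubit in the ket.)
0.5593|000⟩ - 0.5593|010⟩ + 0.4327|100⟩ - 0.4327|110⟩

H on qubit 1 mixes each pair of kets that differ only in qubit 1: amplitudes (a, b) of (|…0…⟩, |…1…⟩) become ((a + b)/√2, (a − b)/√2). Kets absent from the input have amplitude 0.
(|000⟩, |010⟩): (a, b) = (0, 0.7909) → (0.5593, -0.5593)
(|100⟩, |110⟩): (a, b) = (0, 0.6119) → (0.4327, -0.4327)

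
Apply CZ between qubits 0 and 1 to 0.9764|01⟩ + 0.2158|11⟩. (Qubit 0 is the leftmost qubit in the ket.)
0.9764|01⟩ - 0.2158|11⟩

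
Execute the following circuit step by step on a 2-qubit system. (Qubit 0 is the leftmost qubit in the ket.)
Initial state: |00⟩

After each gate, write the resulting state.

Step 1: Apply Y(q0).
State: i|10⟩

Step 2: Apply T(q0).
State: (-1/√2 + (1/√2)i)|10⟩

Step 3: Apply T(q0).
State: -|10⟩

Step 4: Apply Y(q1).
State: -i|11⟩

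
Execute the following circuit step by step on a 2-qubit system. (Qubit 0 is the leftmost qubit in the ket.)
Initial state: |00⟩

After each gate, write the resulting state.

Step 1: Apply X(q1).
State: |01⟩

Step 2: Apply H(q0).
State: 1/√2|01⟩ + 1/√2|11⟩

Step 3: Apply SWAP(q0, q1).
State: 1/√2|10⟩ + 1/√2|11⟩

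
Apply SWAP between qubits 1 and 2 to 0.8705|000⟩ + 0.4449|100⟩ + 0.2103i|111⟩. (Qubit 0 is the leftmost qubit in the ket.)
0.8705|000⟩ + 0.4449|100⟩ + 0.2103i|111⟩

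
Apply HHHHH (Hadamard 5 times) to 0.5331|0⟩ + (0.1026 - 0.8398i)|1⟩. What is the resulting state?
(0.4495 - 0.5938i)|0⟩ + (0.3044 + 0.5938i)|1⟩

H² = I, so H^5 = H: a single Hadamard. With (a, b) = (0.5331, (0.1026 - 0.8398i)), H gives ((a + b)/√2, (a − b)/√2) = ((0.4495 - 0.5938i), (0.3044 + 0.5938i)).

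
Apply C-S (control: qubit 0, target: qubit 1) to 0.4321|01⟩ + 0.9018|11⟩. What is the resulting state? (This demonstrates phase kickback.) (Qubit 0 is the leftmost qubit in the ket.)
0.4321|01⟩ + 0.9018i|11⟩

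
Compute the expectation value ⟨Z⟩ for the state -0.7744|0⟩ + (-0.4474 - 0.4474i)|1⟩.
0.1994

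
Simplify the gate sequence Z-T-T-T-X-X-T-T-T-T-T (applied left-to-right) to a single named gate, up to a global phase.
Z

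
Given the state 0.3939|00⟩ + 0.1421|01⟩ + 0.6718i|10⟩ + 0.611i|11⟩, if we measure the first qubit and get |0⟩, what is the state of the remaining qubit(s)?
0.9407|0⟩ + 0.3393|1⟩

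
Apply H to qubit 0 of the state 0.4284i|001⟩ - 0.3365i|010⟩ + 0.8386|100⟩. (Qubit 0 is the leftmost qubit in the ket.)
0.593|000⟩ + 0.3029i|001⟩ - 0.2379i|010⟩ - 0.593|100⟩ + 0.3029i|101⟩ - 0.2379i|110⟩

H on qubit 0 mixes each pair of kets that differ only in qubit 0: amplitudes (a, b) of (|…0…⟩, |…1…⟩) become ((a + b)/√2, (a − b)/√2). Kets absent from the input have amplitude 0.
(|000⟩, |100⟩): (a, b) = (0, 0.8386) → (0.593, -0.593)
(|001⟩, |101⟩): (a, b) = (0.4284i, 0) → (0.3029i, 0.3029i)
(|010⟩, |110⟩): (a, b) = (-0.3365i, 0) → (-0.2379i, -0.2379i)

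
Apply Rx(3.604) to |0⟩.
-0.2291|0⟩ - 0.9734i|1⟩

Rx(3.604) = [[cos(θ/2), −i·sin(θ/2)], [−i·sin(θ/2), cos(θ/2)]]; θ = 3.604, cos(θ/2) ≈ -0.229149, sin(θ/2) ≈ 0.973391.
With a = amp(|0⟩) = 1 and b = amp(|1⟩) = 0:
new amp(|0⟩) = (-0.229149)·a + (-0.973391i)·b = -0.2291
new amp(|1⟩) = (-0.973391i)·a + (-0.229149)·b = -0.9734i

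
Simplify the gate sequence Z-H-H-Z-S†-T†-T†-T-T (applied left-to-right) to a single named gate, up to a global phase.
S†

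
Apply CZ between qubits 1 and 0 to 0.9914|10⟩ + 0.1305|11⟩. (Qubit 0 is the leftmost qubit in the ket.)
0.9914|10⟩ - 0.1305|11⟩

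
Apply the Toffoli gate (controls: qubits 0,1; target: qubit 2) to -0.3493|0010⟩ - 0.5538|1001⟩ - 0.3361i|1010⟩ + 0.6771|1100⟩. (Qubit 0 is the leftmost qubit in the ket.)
-0.3493|0010⟩ - 0.5538|1001⟩ - 0.3361i|1010⟩ + 0.6771|1110⟩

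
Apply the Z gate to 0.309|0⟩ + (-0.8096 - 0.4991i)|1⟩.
0.309|0⟩ + (0.8096 + 0.4991i)|1⟩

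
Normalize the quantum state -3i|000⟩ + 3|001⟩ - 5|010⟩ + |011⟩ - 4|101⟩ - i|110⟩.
-0.3841i|000⟩ + 0.3841|001⟩ - 0.6402|010⟩ + 0.128|011⟩ - 0.5121|101⟩ - 0.128i|110⟩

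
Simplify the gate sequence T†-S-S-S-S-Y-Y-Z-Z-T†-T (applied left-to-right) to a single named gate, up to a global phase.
T†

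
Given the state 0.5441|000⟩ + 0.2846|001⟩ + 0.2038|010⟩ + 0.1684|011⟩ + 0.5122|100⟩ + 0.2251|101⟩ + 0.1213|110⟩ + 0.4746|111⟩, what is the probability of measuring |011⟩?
0.02836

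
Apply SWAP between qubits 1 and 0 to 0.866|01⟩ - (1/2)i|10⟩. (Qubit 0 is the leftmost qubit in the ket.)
-(1/2)i|01⟩ + 0.866|10⟩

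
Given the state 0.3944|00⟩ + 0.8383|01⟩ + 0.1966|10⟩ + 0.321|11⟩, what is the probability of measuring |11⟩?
0.103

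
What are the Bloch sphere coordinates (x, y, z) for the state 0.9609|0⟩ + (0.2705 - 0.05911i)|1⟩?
(0.5198, -0.1136, 0.8467)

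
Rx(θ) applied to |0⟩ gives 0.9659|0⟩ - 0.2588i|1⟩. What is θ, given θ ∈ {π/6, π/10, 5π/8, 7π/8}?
π/6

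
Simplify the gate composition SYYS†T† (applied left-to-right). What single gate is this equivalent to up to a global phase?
T†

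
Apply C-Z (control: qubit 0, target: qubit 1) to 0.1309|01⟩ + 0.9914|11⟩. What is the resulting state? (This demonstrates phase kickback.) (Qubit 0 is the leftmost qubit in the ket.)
0.1309|01⟩ - 0.9914|11⟩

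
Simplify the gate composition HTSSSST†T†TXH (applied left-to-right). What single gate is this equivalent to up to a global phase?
Z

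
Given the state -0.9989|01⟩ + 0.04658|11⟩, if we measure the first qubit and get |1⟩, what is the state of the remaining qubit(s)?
|1⟩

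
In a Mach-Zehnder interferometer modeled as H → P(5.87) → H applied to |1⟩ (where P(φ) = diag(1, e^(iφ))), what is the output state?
(0.04208 + 0.2008i)|0⟩ + (0.9579 - 0.2008i)|1⟩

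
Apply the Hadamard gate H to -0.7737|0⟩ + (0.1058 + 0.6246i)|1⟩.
(-0.4723 + 0.4417i)|0⟩ + (-0.6219 - 0.4417i)|1⟩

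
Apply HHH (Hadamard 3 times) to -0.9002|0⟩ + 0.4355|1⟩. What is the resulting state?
-0.3286|0⟩ - 0.9445|1⟩

H² = I, so H^3 = H: a single Hadamard. With (a, b) = (-0.9002, 0.4355), H gives ((a + b)/√2, (a − b)/√2) = (-0.3286, -0.9445).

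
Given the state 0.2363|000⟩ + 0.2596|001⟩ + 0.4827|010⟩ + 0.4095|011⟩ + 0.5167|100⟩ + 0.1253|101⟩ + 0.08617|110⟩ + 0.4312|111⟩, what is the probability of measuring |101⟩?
0.0157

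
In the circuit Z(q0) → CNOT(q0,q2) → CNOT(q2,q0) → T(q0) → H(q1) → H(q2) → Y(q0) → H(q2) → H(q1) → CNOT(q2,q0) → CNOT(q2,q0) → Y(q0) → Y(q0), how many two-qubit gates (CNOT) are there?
4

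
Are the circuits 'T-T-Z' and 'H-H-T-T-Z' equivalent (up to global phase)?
Yes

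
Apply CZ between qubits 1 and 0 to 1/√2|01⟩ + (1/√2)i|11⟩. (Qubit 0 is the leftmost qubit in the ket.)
1/√2|01⟩ - (1/√2)i|11⟩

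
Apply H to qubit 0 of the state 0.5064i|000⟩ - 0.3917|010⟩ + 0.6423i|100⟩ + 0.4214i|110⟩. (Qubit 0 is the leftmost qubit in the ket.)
0.8123i|000⟩ + (-0.277 + 0.298i)|010⟩ - 0.0961i|100⟩ + (-0.277 - 0.298i)|110⟩

H on qubit 0 mixes each pair of kets that differ only in qubit 0: amplitudes (a, b) of (|…0…⟩, |…1…⟩) become ((a + b)/√2, (a − b)/√2). Kets absent from the input have amplitude 0.
(|000⟩, |100⟩): (a, b) = (0.5064i, 0.6423i) → (0.8123i, -0.0961i)
(|010⟩, |110⟩): (a, b) = (-0.3917, 0.4214i) → ((-0.277 + 0.298i), (-0.277 - 0.298i))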